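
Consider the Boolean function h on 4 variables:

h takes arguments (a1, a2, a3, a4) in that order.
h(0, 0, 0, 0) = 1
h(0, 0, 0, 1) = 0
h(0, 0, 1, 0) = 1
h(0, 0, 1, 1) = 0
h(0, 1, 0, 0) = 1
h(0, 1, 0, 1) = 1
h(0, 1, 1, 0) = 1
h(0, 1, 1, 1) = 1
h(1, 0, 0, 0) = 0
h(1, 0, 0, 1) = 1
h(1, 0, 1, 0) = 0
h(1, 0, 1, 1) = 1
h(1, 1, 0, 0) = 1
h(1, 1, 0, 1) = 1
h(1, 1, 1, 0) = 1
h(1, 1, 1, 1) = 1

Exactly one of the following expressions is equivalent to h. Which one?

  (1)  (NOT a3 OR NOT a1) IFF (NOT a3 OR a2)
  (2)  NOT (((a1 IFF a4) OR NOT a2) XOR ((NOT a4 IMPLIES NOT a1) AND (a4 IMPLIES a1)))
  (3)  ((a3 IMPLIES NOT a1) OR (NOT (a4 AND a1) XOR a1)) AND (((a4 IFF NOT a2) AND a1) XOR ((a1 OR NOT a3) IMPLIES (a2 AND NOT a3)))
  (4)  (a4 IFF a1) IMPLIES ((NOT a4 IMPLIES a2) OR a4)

(1): at (0,0,0,1) it gives 1, but h = 0 — eliminated.
(3): at (0,0,0,0) it gives 0, but h = 1 — eliminated.
(4): at (0,0,0,0) it gives 0, but h = 1 — eliminated.
(2) is the remaining candidate, and it agrees with h on all 16 inputs.

2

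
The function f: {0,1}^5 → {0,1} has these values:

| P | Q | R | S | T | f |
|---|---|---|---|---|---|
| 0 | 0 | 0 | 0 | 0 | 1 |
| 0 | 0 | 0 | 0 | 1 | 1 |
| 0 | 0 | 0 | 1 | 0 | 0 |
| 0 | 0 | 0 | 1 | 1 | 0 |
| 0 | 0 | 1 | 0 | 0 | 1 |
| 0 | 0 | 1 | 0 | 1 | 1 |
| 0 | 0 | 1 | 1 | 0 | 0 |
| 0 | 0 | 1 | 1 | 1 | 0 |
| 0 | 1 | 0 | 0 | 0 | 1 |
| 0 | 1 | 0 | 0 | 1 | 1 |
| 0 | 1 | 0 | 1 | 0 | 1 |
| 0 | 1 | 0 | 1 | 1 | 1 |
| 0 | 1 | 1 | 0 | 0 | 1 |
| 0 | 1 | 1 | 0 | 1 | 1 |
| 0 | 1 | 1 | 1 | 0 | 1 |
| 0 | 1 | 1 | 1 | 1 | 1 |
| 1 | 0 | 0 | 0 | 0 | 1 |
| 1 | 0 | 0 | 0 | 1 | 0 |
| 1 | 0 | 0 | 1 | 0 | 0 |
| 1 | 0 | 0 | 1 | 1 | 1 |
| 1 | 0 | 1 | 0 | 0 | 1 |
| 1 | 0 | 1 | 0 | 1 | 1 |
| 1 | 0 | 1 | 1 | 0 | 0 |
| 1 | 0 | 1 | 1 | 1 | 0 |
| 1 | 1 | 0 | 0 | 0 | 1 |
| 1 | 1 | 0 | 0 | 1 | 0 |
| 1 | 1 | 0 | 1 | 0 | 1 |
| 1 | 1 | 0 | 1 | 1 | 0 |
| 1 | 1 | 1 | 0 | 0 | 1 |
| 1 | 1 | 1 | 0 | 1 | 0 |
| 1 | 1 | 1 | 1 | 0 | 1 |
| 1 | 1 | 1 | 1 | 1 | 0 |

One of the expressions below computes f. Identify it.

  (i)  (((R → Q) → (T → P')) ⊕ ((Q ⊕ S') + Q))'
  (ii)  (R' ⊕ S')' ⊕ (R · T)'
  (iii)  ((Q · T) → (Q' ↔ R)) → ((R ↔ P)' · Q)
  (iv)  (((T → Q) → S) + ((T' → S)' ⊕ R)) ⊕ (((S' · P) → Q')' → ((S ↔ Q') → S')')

(ii) disagrees with f on (0,0,0,0,0) (formula → 0, table → 1); rule it out.
(iii) disagrees with f on (0,0,0,0,0) (formula → 0, table → 1); rule it out.
(iv) disagrees with f on (0,0,0,0,0) (formula → 0, table → 1); rule it out.
That leaves (i). Evaluating it on every row reproduces the table of f exactly.

i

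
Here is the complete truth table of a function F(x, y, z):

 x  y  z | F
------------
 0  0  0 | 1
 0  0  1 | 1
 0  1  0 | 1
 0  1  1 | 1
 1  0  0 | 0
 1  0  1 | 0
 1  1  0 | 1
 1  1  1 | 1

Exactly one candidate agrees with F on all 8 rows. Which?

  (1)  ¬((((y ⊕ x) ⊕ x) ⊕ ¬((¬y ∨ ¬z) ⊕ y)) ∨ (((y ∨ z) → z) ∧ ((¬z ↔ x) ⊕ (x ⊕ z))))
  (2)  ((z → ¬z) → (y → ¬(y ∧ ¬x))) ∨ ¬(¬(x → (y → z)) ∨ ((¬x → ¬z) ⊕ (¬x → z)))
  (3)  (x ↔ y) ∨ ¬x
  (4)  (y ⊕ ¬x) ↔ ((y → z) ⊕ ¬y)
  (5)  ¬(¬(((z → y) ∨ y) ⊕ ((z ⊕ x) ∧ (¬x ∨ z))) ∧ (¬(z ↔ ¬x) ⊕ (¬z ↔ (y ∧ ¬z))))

(1) fails at (0,1,1): the formula yields 0, F is 1.
(2) fails at (0,1,0): the formula yields 0, F is 1.
(4) fails at (0,0,0): the formula yields 0, F is 1.
(5) fails at (0,1,1): the formula yields 0, F is 1.
That leaves (3). Evaluating it on every row reproduces the table of F exactly.

3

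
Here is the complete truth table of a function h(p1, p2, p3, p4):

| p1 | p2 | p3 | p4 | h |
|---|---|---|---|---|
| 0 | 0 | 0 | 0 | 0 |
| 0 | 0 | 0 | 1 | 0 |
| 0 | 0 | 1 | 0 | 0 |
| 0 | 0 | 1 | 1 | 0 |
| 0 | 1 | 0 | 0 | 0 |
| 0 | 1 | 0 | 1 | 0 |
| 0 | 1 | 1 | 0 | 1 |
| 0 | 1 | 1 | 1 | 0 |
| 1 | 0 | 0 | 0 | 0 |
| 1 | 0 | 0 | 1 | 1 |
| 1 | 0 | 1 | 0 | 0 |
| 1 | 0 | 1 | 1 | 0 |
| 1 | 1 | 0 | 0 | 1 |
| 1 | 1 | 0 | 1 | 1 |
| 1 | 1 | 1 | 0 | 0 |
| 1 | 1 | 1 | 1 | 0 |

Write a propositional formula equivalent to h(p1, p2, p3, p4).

The 1-rows are (0,1,1,0), (1,0,0,1), (1,1,0,0), (1,1,0,1). Each contributes one minterm — ¬p1·p2·p3·¬p4; p1·¬p2·¬p3·p4; p1·p2·¬p3·¬p4; p1·p2·¬p3·p4 — and their disjunction is a sum-of-products form of h.

h(p1, p2, p3, p4) = (((((not p1 and p2) and p3) and not p4) or (((p1 and not p2) and not p3) and p4)) or (((p1 and p2) and not p3) and not p4)) or (((p1 and p2) and not p3) and p4)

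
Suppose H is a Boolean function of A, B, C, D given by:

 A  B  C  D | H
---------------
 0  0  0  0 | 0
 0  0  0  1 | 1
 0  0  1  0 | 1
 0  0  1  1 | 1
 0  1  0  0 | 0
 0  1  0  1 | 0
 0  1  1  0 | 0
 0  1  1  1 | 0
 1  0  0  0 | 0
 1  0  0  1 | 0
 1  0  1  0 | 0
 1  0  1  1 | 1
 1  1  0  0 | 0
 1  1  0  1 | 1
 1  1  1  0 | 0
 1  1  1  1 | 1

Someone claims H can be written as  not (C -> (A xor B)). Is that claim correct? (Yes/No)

No

Test each input against both H and the formula:
  A=0, B=0, C=0, D=0: formula gives 0, H = 0 ✓
  A=0, B=0, C=0, D=1: formula gives 0, but H = 1 ✗
Since they disagree at (0,0,0,1), the expression is not a correct formula for H.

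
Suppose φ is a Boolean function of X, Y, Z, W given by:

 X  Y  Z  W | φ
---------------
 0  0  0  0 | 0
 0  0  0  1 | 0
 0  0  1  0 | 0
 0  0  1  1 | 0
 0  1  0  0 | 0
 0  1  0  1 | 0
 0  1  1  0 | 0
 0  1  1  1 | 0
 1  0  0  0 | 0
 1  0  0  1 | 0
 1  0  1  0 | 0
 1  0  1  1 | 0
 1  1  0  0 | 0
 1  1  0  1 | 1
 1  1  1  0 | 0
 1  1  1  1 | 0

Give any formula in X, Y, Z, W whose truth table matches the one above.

φ is 1 on exactly one input, (1,1,0,1), whose minterm is X·Y·¬Z·W. So φ is just that conjunction.

φ(X, Y, Z, W) = ((X & Y) & ~Z) & W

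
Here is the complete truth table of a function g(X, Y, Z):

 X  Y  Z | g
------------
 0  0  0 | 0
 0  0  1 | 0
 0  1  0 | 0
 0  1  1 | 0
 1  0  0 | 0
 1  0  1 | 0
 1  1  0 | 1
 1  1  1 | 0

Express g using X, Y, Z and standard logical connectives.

g(X, Y, Z) = (X ∧ Y) ∧ ¬Z

Only row (1,1,0) gives 1. That row's minterm X·Y·¬Z is g directly.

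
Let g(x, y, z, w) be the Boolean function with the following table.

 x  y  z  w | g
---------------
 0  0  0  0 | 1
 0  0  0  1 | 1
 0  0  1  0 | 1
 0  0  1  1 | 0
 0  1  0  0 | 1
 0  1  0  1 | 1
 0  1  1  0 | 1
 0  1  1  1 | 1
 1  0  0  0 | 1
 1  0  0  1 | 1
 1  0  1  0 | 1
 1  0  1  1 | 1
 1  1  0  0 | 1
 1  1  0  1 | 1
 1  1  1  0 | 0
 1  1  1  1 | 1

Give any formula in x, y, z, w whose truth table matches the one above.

g(x, y, z, w) = NOT ((((NOT x AND NOT y) AND z) AND w) OR (((x AND y) AND z) AND NOT w))

g is 0 on only 2 rows — (0,0,1,1), (1,1,1,0). Writing each as a minterm (¬x·¬y·z·w, x·y·z·¬w) and OR-ing them characterizes exactly where g=0, so g is the negation of that disjunction.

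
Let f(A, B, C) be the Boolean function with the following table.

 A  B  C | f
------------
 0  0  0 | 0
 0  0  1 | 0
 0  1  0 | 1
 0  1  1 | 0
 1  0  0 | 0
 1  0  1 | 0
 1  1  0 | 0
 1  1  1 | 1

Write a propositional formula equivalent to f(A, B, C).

f(A, B, C) = ((NOT A AND B) AND NOT C) OR ((A AND B) AND C)

Collect the rows where f=1 — (0,1,0), (1,1,1) — and write one minterm per row: ¬A·B·¬C, A·B·C. Their union (logical OR) reproduces the table exactly.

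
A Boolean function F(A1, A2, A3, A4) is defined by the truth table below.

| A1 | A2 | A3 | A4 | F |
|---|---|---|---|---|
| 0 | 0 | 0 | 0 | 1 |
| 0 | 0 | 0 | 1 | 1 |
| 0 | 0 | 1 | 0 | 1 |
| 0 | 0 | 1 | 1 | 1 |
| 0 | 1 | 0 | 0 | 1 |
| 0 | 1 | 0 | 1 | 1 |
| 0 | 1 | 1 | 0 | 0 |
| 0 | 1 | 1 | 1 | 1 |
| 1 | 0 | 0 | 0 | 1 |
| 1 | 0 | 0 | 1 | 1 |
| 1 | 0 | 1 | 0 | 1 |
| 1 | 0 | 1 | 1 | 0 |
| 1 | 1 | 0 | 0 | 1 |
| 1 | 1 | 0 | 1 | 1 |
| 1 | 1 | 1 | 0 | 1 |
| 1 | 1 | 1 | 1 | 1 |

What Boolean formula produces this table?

The 0-rows are (0,1,1,0), (1,0,1,1). Take each as a conjunction (¬A1·A2·A3·¬A4, A1·¬A2·A3·A4), form their disjunction, and complement — that gives a formula that is 1 everywhere F is.

F(A1, A2, A3, A4) = ~((((~A1 & A2) & A3) & ~A4) | (((A1 & ~A2) & A3) & A4))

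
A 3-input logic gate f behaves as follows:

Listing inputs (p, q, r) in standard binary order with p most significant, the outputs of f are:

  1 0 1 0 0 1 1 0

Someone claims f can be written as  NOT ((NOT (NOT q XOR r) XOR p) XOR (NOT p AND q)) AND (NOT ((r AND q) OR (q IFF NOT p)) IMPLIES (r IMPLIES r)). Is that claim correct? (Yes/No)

Check the formula against f row by row:
  p=0, q=0, r=0: formula gives 1, f = 1 ✓
  p=0, q=0, r=1: formula gives 0, f = 0 ✓
  p=0, q=1, r=0: formula gives 1, f = 1 ✓
  p=0, q=1, r=1: formula gives 0, f = 0 ✓
  p=1, q=0, r=0: formula gives 0, f = 0 ✓
  …and likewise for the remaining 3 rows.
All 8 rows match — the expression computes f exactly.

Yes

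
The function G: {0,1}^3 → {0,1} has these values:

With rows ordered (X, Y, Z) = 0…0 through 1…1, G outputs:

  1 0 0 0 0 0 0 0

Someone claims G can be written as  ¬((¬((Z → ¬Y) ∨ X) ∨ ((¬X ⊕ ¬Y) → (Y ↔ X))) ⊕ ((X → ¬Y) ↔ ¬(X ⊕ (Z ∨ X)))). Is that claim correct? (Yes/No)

Yes

Evaluate ¬((¬((Z → ¬Y) ∨ X) ∨ ((¬X ⊕ ¬Y) → (Y ↔ X))) ⊕ ((X → ¬Y) ↔ ¬(X ⊕ (Z ∨ X)))) on each row and compare to G:
  X=0, Y=0, Z=0: formula gives 1, G = 1 ✓
  X=0, Y=0, Z=1: formula gives 0, G = 0 ✓
  X=0, Y=1, Z=0: formula gives 0, G = 0 ✓
  X=0, Y=1, Z=1: formula gives 0, G = 0 ✓
  X=1, Y=0, Z=0: formula gives 0, G = 0 ✓
  …and likewise for the remaining 3 rows.
Every row agrees, so the formula is equivalent.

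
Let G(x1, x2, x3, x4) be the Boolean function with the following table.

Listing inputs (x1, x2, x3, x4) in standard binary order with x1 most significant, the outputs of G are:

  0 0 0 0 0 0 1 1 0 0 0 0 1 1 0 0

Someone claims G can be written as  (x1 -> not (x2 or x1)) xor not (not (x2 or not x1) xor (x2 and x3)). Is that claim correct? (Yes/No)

Yes

Check the formula against G row by row:
  x1=0, x2=0, x3=0, x4=0: formula gives 0, G = 0 ✓
  x1=0, x2=0, x3=0, x4=1: formula gives 0, G = 0 ✓
  x1=0, x2=0, x3=1, x4=0: formula gives 0, G = 0 ✓
  x1=0, x2=0, x3=1, x4=1: formula gives 0, G = 0 ✓
  …and likewise for the remaining 12 rows.
Every row agrees, so the formula is equivalent.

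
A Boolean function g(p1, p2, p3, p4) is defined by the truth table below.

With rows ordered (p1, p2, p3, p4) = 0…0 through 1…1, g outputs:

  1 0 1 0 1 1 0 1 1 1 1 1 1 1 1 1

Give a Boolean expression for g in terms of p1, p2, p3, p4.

The 0-rows are (0,0,0,1), (0,0,1,1), (0,1,1,0). Take each as a conjunction (¬p1·¬p2·¬p3·p4, ¬p1·¬p2·p3·p4, ¬p1·p2·p3·¬p4), form their disjunction, and complement — that gives a formula that is 1 everywhere g is.

g(p1, p2, p3, p4) = not (((((not p1 and not p2) and not p3) and p4) or (((not p1 and not p2) and p3) and p4)) or (((not p1 and p2) and p3) and not p4))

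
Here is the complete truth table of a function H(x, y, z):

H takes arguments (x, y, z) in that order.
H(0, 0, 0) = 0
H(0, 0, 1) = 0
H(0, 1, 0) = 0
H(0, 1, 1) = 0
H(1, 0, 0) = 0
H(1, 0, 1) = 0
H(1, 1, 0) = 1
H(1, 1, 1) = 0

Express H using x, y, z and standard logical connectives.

H is 1 on exactly one input, (1,1,0), whose minterm is x·y·¬z. So H is just that conjunction.

H(x, y, z) = (x and y) and not z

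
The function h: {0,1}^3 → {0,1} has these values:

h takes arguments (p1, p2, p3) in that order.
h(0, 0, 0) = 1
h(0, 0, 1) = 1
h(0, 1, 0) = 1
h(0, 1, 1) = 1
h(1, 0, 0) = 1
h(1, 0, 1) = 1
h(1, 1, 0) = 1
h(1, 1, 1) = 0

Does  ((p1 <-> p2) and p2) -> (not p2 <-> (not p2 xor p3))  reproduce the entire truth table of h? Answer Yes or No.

Evaluate ((p1 <-> p2) and p2) -> (not p2 <-> (not p2 xor p3)) on each row and compare to h:
  p1=0, p2=0, p3=0: formula gives 1, h = 1 ✓
  p1=0, p2=0, p3=1: formula gives 1, h = 1 ✓
  p1=0, p2=1, p3=0: formula gives 1, h = 1 ✓
  p1=0, p2=1, p3=1: formula gives 1, h = 1 ✓
  p1=1, p2=0, p3=0: formula gives 1, h = 1 ✓
  … (the remaining 3 rows also agree.)
All 8 rows match — the expression computes h exactly.

Yes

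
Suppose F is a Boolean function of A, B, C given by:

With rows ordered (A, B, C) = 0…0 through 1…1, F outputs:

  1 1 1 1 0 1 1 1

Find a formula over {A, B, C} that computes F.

F(A, B, C) = not ((A and not B) and not C)

Only row (1,0,0) gives 0. So F is 1 everywhere except there — the complement of the minterm A·¬B·¬C.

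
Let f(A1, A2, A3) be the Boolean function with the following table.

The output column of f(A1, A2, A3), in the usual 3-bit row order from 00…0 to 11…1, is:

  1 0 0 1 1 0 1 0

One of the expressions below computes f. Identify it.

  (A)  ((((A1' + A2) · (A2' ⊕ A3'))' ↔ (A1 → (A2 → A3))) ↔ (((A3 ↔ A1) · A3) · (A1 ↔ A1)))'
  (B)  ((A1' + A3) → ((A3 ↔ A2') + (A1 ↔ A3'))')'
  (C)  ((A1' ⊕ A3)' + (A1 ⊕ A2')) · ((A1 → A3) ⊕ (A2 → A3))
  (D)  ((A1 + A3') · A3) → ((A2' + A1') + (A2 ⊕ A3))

(B) fails at (0,0,0): the formula yields 0, f is 1.
(C) fails at (0,0,0): the formula yields 0, f is 1.
(D) fails at (0,0,1): the formula yields 1, f is 0.
That leaves (A). Evaluating it on every row reproduces the table of f exactly.

A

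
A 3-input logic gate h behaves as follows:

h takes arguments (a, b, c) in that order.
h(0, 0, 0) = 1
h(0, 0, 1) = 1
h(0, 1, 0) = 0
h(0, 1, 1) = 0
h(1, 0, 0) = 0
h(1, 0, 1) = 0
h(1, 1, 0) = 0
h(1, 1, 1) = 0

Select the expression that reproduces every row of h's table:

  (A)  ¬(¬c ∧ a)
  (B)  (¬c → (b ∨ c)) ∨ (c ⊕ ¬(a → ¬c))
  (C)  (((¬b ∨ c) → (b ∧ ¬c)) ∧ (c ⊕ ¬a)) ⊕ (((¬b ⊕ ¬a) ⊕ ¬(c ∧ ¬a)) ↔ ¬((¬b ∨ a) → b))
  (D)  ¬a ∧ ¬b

D

(A) fails at (0,1,0): the formula yields 1, h is 0.
(B) fails at (0,0,0): the formula yields 0, h is 1.
(C) fails at (0,0,1): the formula yields 0, h is 1.
Only (D) survives; checking it on all 8 rows confirms it matches h.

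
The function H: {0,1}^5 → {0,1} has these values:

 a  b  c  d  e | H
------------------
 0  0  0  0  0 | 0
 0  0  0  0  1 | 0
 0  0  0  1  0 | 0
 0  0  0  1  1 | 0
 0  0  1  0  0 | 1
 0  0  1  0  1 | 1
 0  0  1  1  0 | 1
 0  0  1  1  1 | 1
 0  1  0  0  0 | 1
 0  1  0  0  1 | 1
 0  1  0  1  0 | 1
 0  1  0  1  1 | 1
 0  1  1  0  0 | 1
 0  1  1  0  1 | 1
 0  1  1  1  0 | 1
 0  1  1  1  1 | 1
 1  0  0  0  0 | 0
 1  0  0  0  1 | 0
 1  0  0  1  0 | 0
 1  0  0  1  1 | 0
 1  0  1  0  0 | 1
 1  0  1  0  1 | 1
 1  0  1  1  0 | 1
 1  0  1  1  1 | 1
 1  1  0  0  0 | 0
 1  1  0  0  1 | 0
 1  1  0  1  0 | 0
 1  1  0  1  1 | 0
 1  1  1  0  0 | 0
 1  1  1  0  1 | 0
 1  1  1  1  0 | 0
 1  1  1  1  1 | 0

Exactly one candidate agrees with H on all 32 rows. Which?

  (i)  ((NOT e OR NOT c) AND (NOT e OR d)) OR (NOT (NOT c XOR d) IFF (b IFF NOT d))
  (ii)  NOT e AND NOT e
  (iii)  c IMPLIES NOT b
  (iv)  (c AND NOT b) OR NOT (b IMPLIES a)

iv

(i) fails at (0,0,0,0,0): the formula yields 1, H is 0.
(ii) fails at (0,0,0,0,0): the formula yields 1, H is 0.
(iii) fails at (0,0,0,0,0): the formula yields 1, H is 0.
That leaves (iv). Evaluating it on every row reproduces the table of H exactly.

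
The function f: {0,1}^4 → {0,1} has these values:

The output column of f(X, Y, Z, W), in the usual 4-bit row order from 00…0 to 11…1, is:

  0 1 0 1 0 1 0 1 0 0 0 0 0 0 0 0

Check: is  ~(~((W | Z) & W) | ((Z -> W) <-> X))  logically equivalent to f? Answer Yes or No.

Yes

Evaluate ~(~((W | Z) & W) | ((Z -> W) <-> X)) on each row and compare to f:
  X=0, Y=0, Z=0, W=0: formula gives 0, f = 0 ✓
  X=0, Y=0, Z=0, W=1: formula gives 1, f = 1 ✓
  X=0, Y=0, Z=1, W=0: formula gives 0, f = 0 ✓
  X=0, Y=0, Z=1, W=1: formula gives 1, f = 1 ✓
  … (the remaining 12 rows also agree.)
Every row agrees, so the formula is equivalent.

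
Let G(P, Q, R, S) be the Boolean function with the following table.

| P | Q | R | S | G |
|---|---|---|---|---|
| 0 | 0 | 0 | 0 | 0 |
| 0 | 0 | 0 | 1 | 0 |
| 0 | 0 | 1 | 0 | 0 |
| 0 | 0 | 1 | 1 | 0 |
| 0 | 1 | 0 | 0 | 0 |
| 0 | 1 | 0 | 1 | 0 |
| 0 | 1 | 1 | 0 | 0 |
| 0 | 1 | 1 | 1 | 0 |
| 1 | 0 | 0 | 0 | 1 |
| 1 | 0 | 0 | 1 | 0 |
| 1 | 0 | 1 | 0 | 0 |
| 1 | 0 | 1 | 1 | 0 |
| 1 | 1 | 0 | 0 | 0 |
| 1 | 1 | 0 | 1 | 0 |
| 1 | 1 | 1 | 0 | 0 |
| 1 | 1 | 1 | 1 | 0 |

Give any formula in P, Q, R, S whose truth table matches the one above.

G is 1 on exactly one input, (1,0,0,0), whose minterm is P·¬Q·¬R·¬S. So G is just that conjunction.

G(P, Q, R, S) = ((P AND NOT Q) AND NOT R) AND NOT S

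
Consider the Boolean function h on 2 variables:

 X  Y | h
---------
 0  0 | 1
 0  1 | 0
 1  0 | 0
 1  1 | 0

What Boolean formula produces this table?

h(X, Y) = ¬(X ∨ Y)

The output is 1 only when every input is 0 — NOR of all inputs.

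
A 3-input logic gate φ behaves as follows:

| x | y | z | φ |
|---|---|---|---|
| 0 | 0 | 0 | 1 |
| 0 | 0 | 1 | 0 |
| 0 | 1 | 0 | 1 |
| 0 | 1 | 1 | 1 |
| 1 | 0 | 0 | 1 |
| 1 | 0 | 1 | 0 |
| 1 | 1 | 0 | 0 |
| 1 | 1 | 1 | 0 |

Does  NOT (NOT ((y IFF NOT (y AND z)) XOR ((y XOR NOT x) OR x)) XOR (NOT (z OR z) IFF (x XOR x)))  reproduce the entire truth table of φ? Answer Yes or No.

Yes

Test each input against both φ and the formula:
  x=0, y=0, z=0: formula gives 1, φ = 1 ✓
  x=0, y=0, z=1: formula gives 0, φ = 0 ✓
  x=0, y=1, z=0: formula gives 1, φ = 1 ✓
  x=0, y=1, z=1: formula gives 1, φ = 1 ✓
  x=1, y=0, z=0: formula gives 1, φ = 1 ✓
  …and likewise for the remaining 3 rows.
No disagreement on any input; they are logically equivalent.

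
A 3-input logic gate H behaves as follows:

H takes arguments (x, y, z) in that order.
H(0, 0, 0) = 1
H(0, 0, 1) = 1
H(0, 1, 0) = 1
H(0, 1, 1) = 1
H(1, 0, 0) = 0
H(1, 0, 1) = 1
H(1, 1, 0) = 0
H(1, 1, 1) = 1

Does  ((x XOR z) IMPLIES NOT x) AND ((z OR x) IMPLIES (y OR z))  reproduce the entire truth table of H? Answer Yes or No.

Yes

Test each input against both H and the formula:
  x=0, y=0, z=0: formula gives 1, H = 1 ✓
  x=0, y=0, z=1: formula gives 1, H = 1 ✓
  x=0, y=1, z=0: formula gives 1, H = 1 ✓
  x=0, y=1, z=1: formula gives 1, H = 1 ✓
  x=1, y=0, z=0: formula gives 0, H = 0 ✓
  … (the remaining 3 rows also agree.)
All 8 rows match — the expression computes H exactly.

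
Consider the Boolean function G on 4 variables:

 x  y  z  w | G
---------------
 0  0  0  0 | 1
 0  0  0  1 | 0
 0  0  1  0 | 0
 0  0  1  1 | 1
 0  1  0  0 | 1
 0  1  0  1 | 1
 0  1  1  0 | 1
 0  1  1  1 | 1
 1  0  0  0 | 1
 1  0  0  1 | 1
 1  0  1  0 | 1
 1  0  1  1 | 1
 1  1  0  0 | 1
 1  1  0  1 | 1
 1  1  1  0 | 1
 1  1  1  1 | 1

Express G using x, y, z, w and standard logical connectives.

The 0-rows are (0,0,0,1), (0,0,1,0). Take each as a conjunction (¬x·¬y·¬z·w, ¬x·¬y·z·¬w), form their disjunction, and complement — that gives a formula that is 1 everywhere G is.

G(x, y, z, w) = ((((x' · y') · z') · w) + (((x' · y') · z) · w'))'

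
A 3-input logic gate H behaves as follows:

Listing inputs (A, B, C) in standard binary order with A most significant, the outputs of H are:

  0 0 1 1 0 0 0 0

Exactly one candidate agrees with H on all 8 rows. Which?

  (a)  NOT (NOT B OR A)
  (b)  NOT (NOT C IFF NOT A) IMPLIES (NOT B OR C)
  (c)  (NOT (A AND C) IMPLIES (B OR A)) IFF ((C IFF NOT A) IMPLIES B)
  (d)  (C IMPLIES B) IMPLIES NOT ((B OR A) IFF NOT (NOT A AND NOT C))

a

(b): at (0,0,0) it gives 1, but H = 0 — eliminated.
(c): at (0,0,1) it gives 1, but H = 0 — eliminated.
(d): at (0,0,1) it gives 1, but H = 0 — eliminated.
That leaves (a). Evaluating it on every row reproduces the table of H exactly.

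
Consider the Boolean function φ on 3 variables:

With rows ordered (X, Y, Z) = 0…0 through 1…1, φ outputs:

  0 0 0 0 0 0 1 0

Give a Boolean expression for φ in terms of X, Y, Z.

φ(X, Y, Z) = (X ∧ Y) ∧ ¬Z

φ is 1 on exactly one input, (1,1,0), whose minterm is X·Y·¬Z. So φ is just that conjunction.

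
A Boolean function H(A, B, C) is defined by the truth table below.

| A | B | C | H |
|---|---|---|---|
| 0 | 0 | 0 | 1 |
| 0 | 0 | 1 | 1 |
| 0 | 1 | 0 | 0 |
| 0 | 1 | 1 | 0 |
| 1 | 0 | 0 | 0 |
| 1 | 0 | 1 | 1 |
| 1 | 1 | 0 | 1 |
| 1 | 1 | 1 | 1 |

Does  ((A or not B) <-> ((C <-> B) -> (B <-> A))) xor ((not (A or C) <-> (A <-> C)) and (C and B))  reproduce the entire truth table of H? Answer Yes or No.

Yes

Check the formula against H row by row:
  A=0, B=0, C=0: formula gives 1, H = 1 ✓
  A=0, B=0, C=1: formula gives 1, H = 1 ✓
  A=0, B=1, C=0: formula gives 0, H = 0 ✓
  A=0, B=1, C=1: formula gives 0, H = 0 ✓
  A=1, B=0, C=0: formula gives 0, H = 0 ✓
  … (the remaining 3 rows also agree.)
Every row agrees, so the formula is equivalent.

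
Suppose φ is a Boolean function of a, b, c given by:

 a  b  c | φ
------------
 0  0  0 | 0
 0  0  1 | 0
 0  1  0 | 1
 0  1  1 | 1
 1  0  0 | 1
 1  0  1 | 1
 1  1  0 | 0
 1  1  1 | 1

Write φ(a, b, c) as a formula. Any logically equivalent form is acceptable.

φ(a, b, c) = ((((a' · b') · c') + ((a' · b') · c)) + ((a · b) · c'))'

There are just 3 zero rows: (0,0,0), (0,0,1), (1,1,0). Their minterms are ¬a·¬b·¬c, ¬a·¬b·c, a·b·¬c; the OR of those covers precisely the 0-outputs, and negating it yields φ.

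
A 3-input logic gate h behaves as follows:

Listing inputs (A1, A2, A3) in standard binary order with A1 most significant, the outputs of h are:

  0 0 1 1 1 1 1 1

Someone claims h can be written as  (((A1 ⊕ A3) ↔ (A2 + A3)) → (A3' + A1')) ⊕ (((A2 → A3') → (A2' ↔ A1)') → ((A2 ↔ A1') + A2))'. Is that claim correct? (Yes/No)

Check the formula against h row by row:
  A1=0, A2=0, A3=0: formula gives 0, h = 0 ✓
  A1=0, A2=0, A3=1: formula gives 0, h = 0 ✓
  A1=0, A2=1, A3=0: formula gives 1, h = 1 ✓
  A1=0, A2=1, A3=1: formula gives 1, h = 1 ✓
  A1=1, A2=0, A3=0: formula gives 1, h = 1 ✓
  …and likewise for the remaining 3 rows.
All 8 rows match — the expression computes h exactly.

Yes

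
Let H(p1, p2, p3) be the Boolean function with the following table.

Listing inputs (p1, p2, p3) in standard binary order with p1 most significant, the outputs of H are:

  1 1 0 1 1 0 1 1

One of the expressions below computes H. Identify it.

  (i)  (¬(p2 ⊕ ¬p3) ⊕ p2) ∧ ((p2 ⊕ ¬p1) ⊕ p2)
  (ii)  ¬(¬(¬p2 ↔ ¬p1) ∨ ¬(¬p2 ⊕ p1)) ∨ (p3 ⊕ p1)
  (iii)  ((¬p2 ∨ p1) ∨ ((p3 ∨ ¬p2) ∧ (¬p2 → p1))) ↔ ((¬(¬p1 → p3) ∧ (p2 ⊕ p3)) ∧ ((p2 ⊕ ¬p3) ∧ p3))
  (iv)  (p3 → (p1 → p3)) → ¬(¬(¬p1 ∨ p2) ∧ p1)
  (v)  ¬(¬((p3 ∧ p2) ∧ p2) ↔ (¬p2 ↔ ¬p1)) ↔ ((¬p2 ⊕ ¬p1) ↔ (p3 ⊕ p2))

(i): at (0,0,0) it gives 0, but H = 1 — eliminated.
(iii): at (0,0,0) it gives 0, but H = 1 — eliminated.
(iv): at (0,1,0) it gives 1, but H = 0 — eliminated.
(v): at (0,0,0) it gives 0, but H = 1 — eliminated.
Only (ii) survives; checking it on all 8 rows confirms it matches H.

ii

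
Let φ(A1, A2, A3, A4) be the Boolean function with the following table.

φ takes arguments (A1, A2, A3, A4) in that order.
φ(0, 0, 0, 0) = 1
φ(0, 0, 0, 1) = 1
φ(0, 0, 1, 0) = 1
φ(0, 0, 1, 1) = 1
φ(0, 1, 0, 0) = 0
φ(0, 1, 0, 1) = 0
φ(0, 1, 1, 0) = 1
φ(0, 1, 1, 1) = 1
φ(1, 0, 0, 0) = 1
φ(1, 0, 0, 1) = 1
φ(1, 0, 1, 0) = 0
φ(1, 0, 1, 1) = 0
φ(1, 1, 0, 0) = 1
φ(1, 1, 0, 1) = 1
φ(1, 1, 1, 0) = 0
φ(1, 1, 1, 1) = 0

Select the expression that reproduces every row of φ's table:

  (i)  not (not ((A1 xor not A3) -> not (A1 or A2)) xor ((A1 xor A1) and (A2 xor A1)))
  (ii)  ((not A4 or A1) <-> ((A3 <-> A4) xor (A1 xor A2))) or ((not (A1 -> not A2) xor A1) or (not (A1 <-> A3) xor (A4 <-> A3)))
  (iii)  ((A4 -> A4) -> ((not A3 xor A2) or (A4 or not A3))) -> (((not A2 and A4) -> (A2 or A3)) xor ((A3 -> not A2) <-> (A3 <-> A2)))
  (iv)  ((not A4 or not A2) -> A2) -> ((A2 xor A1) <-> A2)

(ii): at (0,0,1,1) it gives 0, but φ = 1 — eliminated.
(iii): at (0,0,0,0) it gives 0, but φ = 1 — eliminated.
(iv): at (0,1,0,0) it gives 1, but φ = 0 — eliminated.
That leaves (i). Evaluating it on every row reproduces the table of φ exactly.

i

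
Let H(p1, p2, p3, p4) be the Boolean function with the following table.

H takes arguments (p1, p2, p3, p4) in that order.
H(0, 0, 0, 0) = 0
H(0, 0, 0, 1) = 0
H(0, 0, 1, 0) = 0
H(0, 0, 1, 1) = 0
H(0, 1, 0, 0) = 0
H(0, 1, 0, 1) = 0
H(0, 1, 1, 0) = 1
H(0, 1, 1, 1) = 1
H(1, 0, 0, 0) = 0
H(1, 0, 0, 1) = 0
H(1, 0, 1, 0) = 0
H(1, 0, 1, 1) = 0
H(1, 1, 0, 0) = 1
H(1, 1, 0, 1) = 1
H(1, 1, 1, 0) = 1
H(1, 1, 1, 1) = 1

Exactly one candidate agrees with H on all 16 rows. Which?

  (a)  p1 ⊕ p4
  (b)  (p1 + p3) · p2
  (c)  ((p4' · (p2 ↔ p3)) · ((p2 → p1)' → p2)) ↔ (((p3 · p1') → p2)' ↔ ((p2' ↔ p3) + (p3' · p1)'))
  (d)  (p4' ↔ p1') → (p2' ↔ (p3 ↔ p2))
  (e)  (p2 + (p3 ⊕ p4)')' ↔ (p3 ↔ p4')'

b

(a): at (0,0,0,1) it gives 1, but H = 0 — eliminated.
(c): at (0,0,0,1) it gives 1, but H = 0 — eliminated.
(d): at (0,0,0,0) it gives 1, but H = 0 — eliminated.
(e): at (0,1,0,1) it gives 1, but H = 0 — eliminated.
(b) is the remaining candidate, and it agrees with H on all 16 inputs.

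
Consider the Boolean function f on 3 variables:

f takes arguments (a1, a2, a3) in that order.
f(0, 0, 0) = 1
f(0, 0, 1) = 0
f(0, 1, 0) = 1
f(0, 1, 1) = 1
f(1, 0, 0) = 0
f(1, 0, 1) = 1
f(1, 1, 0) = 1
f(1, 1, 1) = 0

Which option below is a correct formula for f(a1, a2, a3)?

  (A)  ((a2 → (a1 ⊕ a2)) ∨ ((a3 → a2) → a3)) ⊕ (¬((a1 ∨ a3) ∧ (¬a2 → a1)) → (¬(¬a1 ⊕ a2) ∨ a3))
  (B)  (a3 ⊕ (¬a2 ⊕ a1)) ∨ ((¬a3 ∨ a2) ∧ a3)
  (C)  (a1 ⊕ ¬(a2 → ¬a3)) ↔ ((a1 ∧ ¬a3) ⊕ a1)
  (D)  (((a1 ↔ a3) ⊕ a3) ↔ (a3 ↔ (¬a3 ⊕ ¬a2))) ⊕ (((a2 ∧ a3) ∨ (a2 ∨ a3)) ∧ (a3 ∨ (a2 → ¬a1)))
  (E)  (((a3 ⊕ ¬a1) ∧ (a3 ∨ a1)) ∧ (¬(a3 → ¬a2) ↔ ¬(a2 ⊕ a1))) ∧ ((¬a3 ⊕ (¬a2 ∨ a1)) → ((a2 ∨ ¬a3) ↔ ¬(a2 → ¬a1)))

(A) fails at (0,1,0): the formula yields 0, f is 1.
(B) fails at (0,1,0): the formula yields 0, f is 1.
(C) fails at (0,0,1): the formula yields 1, f is 0.
(E) fails at (0,0,0): the formula yields 0, f is 1.
That leaves (D). Evaluating it on every row reproduces the table of f exactly.

D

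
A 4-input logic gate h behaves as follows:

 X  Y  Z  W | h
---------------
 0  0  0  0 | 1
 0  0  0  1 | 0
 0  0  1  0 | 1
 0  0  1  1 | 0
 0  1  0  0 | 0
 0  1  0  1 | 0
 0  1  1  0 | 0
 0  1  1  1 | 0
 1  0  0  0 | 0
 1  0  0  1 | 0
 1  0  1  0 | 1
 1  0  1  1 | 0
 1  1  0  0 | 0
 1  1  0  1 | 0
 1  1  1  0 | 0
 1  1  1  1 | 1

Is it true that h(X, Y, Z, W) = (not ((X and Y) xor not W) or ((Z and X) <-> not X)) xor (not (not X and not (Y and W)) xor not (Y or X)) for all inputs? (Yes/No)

Yes

Evaluate (not ((X and Y) xor not W) or ((Z and X) <-> not X)) xor (not (not X and not (Y and W)) xor not (Y or X)) on each row and compare to h:
  X=0, Y=0, Z=0, W=0: formula gives 1, h = 1 ✓
  X=0, Y=0, Z=0, W=1: formula gives 0, h = 0 ✓
  X=0, Y=0, Z=1, W=0: formula gives 1, h = 1 ✓
  X=0, Y=0, Z=1, W=1: formula gives 0, h = 0 ✓
  …and likewise for the remaining 12 rows.
No disagreement on any input; they are logically equivalent.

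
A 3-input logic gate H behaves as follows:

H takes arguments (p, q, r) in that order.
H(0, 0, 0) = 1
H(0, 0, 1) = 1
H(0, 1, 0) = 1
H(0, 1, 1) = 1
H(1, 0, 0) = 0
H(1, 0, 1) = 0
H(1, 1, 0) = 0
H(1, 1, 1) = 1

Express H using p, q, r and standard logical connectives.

H is 0 on only 3 rows — (1,0,0), (1,0,1), (1,1,0). Writing each as a minterm (p·¬q·¬r, p·¬q·r, p·q·¬r) and OR-ing them characterizes exactly where H=0, so H is the negation of that disjunction.

H(p, q, r) = not ((((p and not q) and not r) or ((p and not q) and r)) or ((p and q) and not r))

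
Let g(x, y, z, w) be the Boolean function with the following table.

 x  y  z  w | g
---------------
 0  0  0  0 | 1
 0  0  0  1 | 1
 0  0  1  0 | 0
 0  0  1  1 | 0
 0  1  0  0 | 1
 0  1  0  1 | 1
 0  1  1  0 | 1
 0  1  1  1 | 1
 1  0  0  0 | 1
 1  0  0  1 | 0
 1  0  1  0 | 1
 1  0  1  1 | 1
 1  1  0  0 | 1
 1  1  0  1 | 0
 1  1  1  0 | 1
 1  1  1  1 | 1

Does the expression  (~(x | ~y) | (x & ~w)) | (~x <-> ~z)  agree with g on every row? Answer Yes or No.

Yes

Check the formula against g row by row:
  x=0, y=0, z=0, w=0: formula gives 1, g = 1 ✓
  x=0, y=0, z=0, w=1: formula gives 1, g = 1 ✓
  x=0, y=0, z=1, w=0: formula gives 0, g = 0 ✓
  x=0, y=0, z=1, w=1: formula gives 0, g = 0 ✓
  …and likewise for the remaining 12 rows.
All 16 rows match — the expression computes g exactly.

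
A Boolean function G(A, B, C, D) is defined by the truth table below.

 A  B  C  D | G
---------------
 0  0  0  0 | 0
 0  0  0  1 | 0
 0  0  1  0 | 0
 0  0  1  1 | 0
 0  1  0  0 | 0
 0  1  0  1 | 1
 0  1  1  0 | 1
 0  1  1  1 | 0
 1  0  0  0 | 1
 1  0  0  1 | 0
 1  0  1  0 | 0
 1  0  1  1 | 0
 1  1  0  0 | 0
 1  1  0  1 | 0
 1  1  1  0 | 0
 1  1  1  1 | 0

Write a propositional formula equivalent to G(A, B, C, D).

G(A, B, C, D) = ((((A' · B) · C') · D) + (((A' · B) · C) · D')) + (((A · B') · C') · D')

Collect the rows where G=1 — (0,1,0,1), (0,1,1,0), (1,0,0,0) — and write one minterm per row: ¬A·B·¬C·D, ¬A·B·C·¬D, A·¬B·¬C·¬D. Their union (logical OR) reproduces the table exactly.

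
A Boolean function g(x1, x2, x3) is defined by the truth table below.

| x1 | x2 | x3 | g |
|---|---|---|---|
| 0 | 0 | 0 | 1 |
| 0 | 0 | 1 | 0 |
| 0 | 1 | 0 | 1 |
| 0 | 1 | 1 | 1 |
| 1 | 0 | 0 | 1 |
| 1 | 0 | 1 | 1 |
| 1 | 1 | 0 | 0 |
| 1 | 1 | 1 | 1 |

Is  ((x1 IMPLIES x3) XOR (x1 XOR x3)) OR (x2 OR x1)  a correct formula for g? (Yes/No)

Check the formula against g row by row:
  x1=0, x2=0, x3=0: formula gives 1, g = 1 ✓
  x1=0, x2=0, x3=1: formula gives 0, g = 0 ✓
  x1=0, x2=1, x3=0: formula gives 1, g = 1 ✓
  x1=0, x2=1, x3=1: formula gives 1, g = 1 ✓
  x1=1, x2=0, x3=0: formula gives 1, g = 1 ✓
  …
  x1=1, x2=1, x3=0: formula gives 1, but g = 0 ✗
A single disagreement suffices: at (1,1,0) they differ, so the formula does not compute g.

No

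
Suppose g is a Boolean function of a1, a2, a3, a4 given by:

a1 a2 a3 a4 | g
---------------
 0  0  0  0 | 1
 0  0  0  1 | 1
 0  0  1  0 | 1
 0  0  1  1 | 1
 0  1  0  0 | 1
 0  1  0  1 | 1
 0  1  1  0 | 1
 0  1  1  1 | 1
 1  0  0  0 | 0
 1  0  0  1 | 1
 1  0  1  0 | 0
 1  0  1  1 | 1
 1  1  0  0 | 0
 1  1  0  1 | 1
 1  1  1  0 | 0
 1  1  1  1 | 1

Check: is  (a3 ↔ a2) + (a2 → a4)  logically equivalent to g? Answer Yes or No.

No

Test each input against both g and the formula:
  a1=0, a2=0, a3=0, a4=0: formula gives 1, g = 1 ✓
  a1=0, a2=0, a3=0, a4=1: formula gives 1, g = 1 ✓
  a1=0, a2=0, a3=1, a4=0: formula gives 1, g = 1 ✓
  a1=0, a2=0, a3=1, a4=1: formula gives 1, g = 1 ✓
  a1=0, a2=1, a3=0, a4=0: formula gives 0, but g = 1 ✗
A single disagreement suffices: at (0,1,0,0) they differ, so the formula does not compute g.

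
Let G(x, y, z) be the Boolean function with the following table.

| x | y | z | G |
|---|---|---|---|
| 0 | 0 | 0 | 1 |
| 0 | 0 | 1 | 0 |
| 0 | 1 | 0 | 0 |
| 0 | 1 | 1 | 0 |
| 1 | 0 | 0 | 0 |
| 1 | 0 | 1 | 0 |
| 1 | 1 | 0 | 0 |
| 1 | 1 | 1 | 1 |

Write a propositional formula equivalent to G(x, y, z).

The 1-rows are (0,0,0), (1,1,1). Each contributes one minterm — ¬x·¬y·¬z; x·y·z — and their disjunction is a sum-of-products form of G.

G(x, y, z) = ((~x & ~y) & ~z) | ((x & y) & z)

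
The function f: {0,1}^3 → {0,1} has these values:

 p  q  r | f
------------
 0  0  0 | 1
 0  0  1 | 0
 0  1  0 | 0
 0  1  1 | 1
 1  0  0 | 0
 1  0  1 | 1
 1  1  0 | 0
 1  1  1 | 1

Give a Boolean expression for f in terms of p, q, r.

f(p, q, r) = ((((p' · q') · r') + ((p' · q) · r)) + ((p · q') · r)) + ((p · q) · r)

f=1 on 4 inputs: (0,0,0), (0,1,1), (1,0,1), (1,1,1). Reading each as a conjunction of literals (¬p·¬q·¬r, ¬p·q·r, p·¬q·r, p·q·r) and taking the OR gives the canonical DNF.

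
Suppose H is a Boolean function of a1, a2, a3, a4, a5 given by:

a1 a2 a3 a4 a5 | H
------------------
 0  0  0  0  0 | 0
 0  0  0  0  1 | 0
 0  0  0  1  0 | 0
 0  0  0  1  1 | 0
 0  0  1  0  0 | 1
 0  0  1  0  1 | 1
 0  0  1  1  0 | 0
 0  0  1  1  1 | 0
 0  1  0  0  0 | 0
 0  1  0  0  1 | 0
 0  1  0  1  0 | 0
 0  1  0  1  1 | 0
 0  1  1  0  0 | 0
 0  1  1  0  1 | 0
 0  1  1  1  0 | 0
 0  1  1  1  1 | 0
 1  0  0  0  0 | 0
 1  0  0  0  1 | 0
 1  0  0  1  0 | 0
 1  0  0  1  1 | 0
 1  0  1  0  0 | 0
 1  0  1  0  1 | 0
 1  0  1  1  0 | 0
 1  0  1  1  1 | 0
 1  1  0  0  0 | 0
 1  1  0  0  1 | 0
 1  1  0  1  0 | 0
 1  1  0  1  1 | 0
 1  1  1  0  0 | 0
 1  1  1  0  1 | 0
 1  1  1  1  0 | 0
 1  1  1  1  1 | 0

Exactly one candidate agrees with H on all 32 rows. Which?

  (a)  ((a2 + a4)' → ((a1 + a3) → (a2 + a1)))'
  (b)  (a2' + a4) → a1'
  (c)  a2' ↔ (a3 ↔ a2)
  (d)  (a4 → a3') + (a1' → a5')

(b) fails at (0,0,0,0,0): the formula yields 1, H is 0.
(c) fails at (0,0,0,0,0): the formula yields 1, H is 0.
(d) fails at (0,0,0,0,0): the formula yields 1, H is 0.
(a) is the remaining candidate, and it agrees with H on all 32 inputs.

a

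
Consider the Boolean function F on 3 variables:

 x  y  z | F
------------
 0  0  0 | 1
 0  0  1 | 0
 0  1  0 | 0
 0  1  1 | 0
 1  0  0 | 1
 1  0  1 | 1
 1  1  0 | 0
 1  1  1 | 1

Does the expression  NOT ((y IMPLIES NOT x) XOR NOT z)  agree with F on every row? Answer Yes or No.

No

Check the formula against F row by row:
  x=0, y=0, z=0: formula gives 1, F = 1 ✓
  x=0, y=0, z=1: formula gives 0, F = 0 ✓
  x=0, y=1, z=0: formula gives 1, but F = 0 ✗
A single disagreement suffices: at (0,1,0) they differ, so the formula does not compute F.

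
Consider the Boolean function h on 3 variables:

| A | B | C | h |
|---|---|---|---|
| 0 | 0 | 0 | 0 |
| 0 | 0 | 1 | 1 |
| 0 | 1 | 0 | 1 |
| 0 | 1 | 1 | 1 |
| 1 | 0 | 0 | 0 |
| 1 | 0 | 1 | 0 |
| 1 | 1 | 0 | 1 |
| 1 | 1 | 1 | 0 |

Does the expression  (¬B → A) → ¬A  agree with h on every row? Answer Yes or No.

No

Test each input against both h and the formula:
  A=0, B=0, C=0: formula gives 1, but h = 0 ✗
A single disagreement suffices: at (0,0,0) they differ, so the formula does not compute h.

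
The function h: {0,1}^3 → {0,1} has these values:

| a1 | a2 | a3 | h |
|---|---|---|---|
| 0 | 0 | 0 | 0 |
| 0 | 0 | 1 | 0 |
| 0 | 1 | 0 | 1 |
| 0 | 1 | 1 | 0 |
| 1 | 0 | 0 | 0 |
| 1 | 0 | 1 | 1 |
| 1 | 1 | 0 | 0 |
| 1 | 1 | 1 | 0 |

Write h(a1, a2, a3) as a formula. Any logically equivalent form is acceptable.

Collect the rows where h=1 — (0,1,0), (1,0,1) — and write one minterm per row: ¬a1·a2·¬a3, a1·¬a2·a3. Their union (logical OR) reproduces the table exactly.

h(a1, a2, a3) = ((a1' · a2) · a3') + ((a1 · a2') · a3)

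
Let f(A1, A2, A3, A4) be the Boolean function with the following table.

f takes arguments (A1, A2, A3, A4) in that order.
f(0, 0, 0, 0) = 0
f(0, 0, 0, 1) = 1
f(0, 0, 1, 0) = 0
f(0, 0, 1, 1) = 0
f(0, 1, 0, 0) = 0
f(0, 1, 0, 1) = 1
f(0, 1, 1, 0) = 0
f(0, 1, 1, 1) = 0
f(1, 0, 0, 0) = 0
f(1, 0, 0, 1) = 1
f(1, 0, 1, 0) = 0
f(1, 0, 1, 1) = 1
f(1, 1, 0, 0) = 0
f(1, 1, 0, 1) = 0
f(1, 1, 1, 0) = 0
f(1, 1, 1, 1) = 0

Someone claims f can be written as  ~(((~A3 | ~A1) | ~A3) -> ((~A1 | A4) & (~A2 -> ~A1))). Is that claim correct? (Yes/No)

No

Test each input against both f and the formula:
  A1=0, A2=0, A3=0, A4=0: formula gives 0, f = 0 ✓
  A1=0, A2=0, A3=0, A4=1: formula gives 0, but f = 1 ✗
Row (0,0,0,1) is a counterexample, so the formula is not equivalent to f.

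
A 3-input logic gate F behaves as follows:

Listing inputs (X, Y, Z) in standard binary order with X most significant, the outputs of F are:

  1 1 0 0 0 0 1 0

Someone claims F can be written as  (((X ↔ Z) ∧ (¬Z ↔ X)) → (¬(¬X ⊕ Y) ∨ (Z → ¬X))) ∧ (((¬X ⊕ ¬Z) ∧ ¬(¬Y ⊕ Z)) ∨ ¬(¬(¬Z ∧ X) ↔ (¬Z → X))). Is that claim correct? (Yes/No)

No

Check the formula against F row by row:
  X=0, Y=0, Z=0: formula gives 1, F = 1 ✓
  X=0, Y=0, Z=1: formula gives 1, F = 1 ✓
  X=0, Y=1, Z=0: formula gives 1, but F = 0 ✗
Row (0,1,0) is a counterexample, so the formula is not equivalent to F.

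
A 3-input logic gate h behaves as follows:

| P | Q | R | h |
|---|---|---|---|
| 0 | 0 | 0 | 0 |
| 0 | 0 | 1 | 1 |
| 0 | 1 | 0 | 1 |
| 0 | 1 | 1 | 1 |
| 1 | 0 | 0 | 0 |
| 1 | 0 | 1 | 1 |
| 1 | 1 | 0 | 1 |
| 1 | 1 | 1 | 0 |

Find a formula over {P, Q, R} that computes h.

h(P, Q, R) = ((((P' · Q') · R') + ((P · Q') · R')) + ((P · Q) · R))'

h is 0 on only 3 rows — (0,0,0), (1,0,0), (1,1,1). Writing each as a minterm (¬P·¬Q·¬R, P·¬Q·¬R, P·Q·R) and OR-ing them characterizes exactly where h=0, so h is the negation of that disjunction.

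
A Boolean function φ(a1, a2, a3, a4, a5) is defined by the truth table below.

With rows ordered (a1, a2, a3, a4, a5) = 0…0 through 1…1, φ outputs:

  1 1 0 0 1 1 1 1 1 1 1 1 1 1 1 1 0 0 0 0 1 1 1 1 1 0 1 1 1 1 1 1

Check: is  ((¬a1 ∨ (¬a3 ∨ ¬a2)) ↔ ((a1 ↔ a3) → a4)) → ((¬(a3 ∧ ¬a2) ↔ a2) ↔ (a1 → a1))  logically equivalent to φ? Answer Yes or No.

Test each input against both φ and the formula:
  a1=0, a2=0, a3=0, a4=0, a5=0: formula gives 1, φ = 1 ✓
  a1=0, a2=0, a3=0, a4=0, a5=1: formula gives 1, φ = 1 ✓
  a1=0, a2=0, a3=0, a4=1, a5=0: formula gives 0, φ = 0 ✓
  a1=0, a2=0, a3=0, a4=1, a5=1: formula gives 0, φ = 0 ✓
  …
  a1=1, a2=1, a3=0, a4=0, a5=1: formula gives 1, but φ = 0 ✗
Row (1,1,0,0,1) is a counterexample, so the formula is not equivalent to φ.

No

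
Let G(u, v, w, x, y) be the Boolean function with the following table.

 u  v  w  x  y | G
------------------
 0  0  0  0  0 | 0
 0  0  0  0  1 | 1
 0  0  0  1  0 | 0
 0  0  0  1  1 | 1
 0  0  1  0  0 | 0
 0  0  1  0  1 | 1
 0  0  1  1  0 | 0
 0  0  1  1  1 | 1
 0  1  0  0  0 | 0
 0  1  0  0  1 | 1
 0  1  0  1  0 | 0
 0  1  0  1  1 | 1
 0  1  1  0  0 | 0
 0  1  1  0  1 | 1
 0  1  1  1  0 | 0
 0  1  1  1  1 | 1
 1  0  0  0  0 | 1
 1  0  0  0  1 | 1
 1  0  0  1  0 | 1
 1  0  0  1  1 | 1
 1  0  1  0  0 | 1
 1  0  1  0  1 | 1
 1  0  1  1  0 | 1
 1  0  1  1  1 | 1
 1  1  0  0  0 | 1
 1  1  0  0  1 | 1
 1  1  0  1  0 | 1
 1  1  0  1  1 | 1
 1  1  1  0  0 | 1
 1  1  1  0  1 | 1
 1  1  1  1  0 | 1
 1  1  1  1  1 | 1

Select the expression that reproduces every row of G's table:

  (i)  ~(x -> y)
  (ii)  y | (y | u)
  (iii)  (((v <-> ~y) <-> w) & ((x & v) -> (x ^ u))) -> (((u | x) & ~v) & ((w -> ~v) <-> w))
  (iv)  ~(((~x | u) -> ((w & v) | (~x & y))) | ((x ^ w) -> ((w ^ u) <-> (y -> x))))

ii

(i) disagrees with G on (0,0,0,0,1) (formula → 0, table → 1); rule it out.
(iii) disagrees with G on (0,0,1,0,0) (formula → 1, table → 0); rule it out.
(iv) disagrees with G on (0,0,0,0,1) (formula → 0, table → 1); rule it out.
Only (ii) survives; checking it on all 32 rows confirms it matches G.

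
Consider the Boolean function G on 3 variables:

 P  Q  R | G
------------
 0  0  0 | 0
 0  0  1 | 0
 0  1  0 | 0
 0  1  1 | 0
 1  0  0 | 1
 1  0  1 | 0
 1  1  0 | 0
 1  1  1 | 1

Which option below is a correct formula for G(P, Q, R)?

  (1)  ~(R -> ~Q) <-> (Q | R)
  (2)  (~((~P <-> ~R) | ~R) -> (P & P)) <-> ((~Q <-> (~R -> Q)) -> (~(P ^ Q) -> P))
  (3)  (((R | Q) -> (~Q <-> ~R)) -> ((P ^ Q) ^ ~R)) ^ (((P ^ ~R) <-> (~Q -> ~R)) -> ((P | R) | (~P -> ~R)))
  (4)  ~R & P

(1) disagrees with G on (0,0,0) (formula → 1, table → 0); rule it out.
(2) disagrees with G on (0,0,0) (formula → 1, table → 0); rule it out.
(4) disagrees with G on (1,1,0) (formula → 1, table → 0); rule it out.
That leaves (3). Evaluating it on every row reproduces the table of G exactly.

3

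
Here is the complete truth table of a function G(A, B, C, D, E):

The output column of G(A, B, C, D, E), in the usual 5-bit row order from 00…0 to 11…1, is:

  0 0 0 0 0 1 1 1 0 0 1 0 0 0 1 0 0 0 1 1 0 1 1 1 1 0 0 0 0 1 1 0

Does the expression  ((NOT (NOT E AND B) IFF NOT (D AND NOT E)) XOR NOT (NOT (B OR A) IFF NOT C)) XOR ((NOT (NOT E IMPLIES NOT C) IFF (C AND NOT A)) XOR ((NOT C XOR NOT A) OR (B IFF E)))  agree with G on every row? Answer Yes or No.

Check the formula against G row by row:
  A=0, B=0, C=0, D=0, E=0: formula gives 1, but G = 0 ✗
Since they disagree at (0,0,0,0,0), the expression is not a correct formula for G.

No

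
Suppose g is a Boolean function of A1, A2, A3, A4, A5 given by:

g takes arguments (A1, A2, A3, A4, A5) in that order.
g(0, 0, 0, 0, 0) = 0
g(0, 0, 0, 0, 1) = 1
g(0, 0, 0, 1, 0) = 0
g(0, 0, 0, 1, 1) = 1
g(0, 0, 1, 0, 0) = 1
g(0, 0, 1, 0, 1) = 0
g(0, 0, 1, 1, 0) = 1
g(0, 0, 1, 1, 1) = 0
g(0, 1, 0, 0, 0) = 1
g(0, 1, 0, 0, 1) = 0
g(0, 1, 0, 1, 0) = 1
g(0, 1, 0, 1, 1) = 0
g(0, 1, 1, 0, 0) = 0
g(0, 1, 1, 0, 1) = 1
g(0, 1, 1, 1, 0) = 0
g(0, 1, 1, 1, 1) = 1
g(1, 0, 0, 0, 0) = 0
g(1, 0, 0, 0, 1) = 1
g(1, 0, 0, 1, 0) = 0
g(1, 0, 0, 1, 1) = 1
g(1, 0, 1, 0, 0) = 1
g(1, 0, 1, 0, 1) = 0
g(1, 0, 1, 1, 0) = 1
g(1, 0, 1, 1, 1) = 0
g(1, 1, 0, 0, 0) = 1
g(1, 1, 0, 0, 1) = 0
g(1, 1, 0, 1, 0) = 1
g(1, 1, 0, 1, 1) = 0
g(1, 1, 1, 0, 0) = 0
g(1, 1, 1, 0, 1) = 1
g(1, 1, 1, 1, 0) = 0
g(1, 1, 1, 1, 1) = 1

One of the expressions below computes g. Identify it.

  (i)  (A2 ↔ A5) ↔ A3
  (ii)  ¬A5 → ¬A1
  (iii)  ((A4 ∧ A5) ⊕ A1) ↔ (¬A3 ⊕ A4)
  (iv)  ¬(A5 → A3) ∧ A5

i

(ii) disagrees with g on (0,0,0,0,0) (formula → 1, table → 0); rule it out.
(iii) disagrees with g on (0,0,0,0,1) (formula → 0, table → 1); rule it out.
(iv) disagrees with g on (0,0,1,0,0) (formula → 0, table → 1); rule it out.
(i) is the remaining candidate, and it agrees with g on all 32 inputs.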